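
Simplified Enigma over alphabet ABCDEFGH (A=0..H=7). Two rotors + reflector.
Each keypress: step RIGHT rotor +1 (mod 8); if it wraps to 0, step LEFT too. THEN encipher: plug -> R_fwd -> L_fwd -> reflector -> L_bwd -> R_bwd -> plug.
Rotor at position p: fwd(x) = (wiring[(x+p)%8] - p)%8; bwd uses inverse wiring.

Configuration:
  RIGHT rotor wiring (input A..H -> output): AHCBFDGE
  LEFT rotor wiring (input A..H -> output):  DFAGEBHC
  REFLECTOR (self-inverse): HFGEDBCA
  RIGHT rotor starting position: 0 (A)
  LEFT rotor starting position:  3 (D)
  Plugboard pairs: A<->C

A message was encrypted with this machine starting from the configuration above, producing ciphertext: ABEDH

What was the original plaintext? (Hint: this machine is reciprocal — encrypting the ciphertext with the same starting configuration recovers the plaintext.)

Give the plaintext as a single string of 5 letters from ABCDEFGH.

Answer: GDHFD

Derivation:
Char 1 ('A'): step: R->1, L=3; A->plug->C->R->A->L->D->refl->E->L'->D->R'->G->plug->G
Char 2 ('B'): step: R->2, L=3; B->plug->B->R->H->L->F->refl->B->L'->B->R'->D->plug->D
Char 3 ('E'): step: R->3, L=3; E->plug->E->R->B->L->B->refl->F->L'->H->R'->H->plug->H
Char 4 ('D'): step: R->4, L=3; D->plug->D->R->A->L->D->refl->E->L'->D->R'->F->plug->F
Char 5 ('H'): step: R->5, L=3; H->plug->H->R->A->L->D->refl->E->L'->D->R'->D->plug->D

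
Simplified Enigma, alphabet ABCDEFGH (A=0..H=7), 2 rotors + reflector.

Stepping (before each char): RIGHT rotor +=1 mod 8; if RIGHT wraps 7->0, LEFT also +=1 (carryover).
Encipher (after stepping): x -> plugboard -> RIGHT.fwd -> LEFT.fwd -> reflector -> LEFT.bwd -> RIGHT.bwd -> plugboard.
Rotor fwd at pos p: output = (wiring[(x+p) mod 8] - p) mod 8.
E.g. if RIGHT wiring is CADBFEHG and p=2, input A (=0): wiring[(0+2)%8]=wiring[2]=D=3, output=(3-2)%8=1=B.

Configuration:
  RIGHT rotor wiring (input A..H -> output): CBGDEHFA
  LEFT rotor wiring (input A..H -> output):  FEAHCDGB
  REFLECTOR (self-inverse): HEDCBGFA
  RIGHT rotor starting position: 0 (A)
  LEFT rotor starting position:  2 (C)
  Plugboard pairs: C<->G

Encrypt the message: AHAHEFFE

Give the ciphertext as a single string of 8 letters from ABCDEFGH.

Char 1 ('A'): step: R->1, L=2; A->plug->A->R->A->L->G->refl->F->L'->B->R'->H->plug->H
Char 2 ('H'): step: R->2, L=2; H->plug->H->R->H->L->C->refl->D->L'->G->R'->F->plug->F
Char 3 ('A'): step: R->3, L=2; A->plug->A->R->A->L->G->refl->F->L'->B->R'->B->plug->B
Char 4 ('H'): step: R->4, L=2; H->plug->H->R->H->L->C->refl->D->L'->G->R'->E->plug->E
Char 5 ('E'): step: R->5, L=2; E->plug->E->R->E->L->E->refl->B->L'->D->R'->C->plug->G
Char 6 ('F'): step: R->6, L=2; F->plug->F->R->F->L->H->refl->A->L'->C->R'->B->plug->B
Char 7 ('F'): step: R->7, L=2; F->plug->F->R->F->L->H->refl->A->L'->C->R'->C->plug->G
Char 8 ('E'): step: R->0, L->3 (L advanced); E->plug->E->R->E->L->G->refl->F->L'->H->R'->F->plug->F

Answer: HFBEGBGF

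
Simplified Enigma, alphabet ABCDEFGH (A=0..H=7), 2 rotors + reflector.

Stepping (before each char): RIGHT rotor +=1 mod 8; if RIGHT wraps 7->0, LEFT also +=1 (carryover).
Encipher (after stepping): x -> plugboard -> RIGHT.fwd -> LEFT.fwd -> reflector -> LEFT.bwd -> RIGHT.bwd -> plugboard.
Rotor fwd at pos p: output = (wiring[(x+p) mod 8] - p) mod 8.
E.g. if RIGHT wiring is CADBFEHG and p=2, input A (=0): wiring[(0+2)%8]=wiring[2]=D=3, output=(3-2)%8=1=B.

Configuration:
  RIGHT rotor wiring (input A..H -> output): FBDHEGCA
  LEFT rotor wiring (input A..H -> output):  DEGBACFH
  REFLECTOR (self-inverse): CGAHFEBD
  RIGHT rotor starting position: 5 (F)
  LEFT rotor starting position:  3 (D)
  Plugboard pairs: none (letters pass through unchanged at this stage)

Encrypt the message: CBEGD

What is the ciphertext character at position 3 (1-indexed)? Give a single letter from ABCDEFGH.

Char 1 ('C'): step: R->6, L=3; C->plug->C->R->H->L->D->refl->H->L'->C->R'->B->plug->B
Char 2 ('B'): step: R->7, L=3; B->plug->B->R->G->L->B->refl->G->L'->A->R'->E->plug->E
Char 3 ('E'): step: R->0, L->4 (L advanced); E->plug->E->R->E->L->H->refl->D->L'->D->R'->C->plug->C

C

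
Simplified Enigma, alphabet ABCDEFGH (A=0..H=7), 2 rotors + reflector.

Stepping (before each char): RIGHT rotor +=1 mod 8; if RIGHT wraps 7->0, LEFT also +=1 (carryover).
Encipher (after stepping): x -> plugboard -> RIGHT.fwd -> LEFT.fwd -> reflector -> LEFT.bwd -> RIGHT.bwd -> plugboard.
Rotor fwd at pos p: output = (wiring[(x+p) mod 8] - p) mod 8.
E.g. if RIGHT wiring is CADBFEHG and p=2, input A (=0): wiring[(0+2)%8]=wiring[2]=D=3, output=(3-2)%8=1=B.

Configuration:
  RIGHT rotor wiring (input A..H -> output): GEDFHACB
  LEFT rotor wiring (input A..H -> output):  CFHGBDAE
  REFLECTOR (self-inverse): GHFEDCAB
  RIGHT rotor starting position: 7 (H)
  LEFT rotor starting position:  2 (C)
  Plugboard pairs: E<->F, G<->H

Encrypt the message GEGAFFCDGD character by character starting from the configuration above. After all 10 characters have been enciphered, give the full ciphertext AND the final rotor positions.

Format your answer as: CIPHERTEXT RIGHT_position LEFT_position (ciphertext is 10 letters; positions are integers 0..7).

Char 1 ('G'): step: R->0, L->3 (L advanced); G->plug->H->R->B->L->G->refl->A->L'->C->R'->G->plug->H
Char 2 ('E'): step: R->1, L=3; E->plug->F->R->B->L->G->refl->A->L'->C->R'->B->plug->B
Char 3 ('G'): step: R->2, L=3; G->plug->H->R->C->L->A->refl->G->L'->B->R'->A->plug->A
Char 4 ('A'): step: R->3, L=3; A->plug->A->R->C->L->A->refl->G->L'->B->R'->G->plug->H
Char 5 ('F'): step: R->4, L=3; F->plug->E->R->C->L->A->refl->G->L'->B->R'->H->plug->G
Char 6 ('F'): step: R->5, L=3; F->plug->E->R->H->L->E->refl->D->L'->A->R'->G->plug->H
Char 7 ('C'): step: R->6, L=3; C->plug->C->R->A->L->D->refl->E->L'->H->R'->F->plug->E
Char 8 ('D'): step: R->7, L=3; D->plug->D->R->E->L->B->refl->H->L'->F->R'->C->plug->C
Char 9 ('G'): step: R->0, L->4 (L advanced); G->plug->H->R->B->L->H->refl->B->L'->F->R'->D->plug->D
Char 10 ('D'): step: R->1, L=4; D->plug->D->R->G->L->D->refl->E->L'->C->R'->B->plug->B
Final: ciphertext=HBAHGHECDB, RIGHT=1, LEFT=4

Answer: HBAHGHECDB 1 4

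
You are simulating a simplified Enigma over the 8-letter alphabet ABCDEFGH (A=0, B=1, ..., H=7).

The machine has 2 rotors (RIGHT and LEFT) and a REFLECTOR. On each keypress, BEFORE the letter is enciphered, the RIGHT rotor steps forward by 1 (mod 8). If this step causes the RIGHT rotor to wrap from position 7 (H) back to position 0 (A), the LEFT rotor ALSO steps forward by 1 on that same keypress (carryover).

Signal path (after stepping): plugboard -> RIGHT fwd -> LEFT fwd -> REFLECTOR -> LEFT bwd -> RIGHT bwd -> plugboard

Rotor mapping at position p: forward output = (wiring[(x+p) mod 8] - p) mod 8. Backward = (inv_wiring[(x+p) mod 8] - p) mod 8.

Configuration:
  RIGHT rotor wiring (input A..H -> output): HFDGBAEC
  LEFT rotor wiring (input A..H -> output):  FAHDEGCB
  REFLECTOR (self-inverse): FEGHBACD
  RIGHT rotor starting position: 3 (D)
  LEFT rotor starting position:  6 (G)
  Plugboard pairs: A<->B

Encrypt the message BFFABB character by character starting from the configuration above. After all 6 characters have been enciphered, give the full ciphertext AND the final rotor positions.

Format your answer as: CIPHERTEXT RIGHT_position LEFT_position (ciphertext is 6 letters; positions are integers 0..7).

Answer: GBADDA 1 7

Derivation:
Char 1 ('B'): step: R->4, L=6; B->plug->A->R->F->L->F->refl->A->L'->H->R'->G->plug->G
Char 2 ('F'): step: R->5, L=6; F->plug->F->R->G->L->G->refl->C->L'->D->R'->A->plug->B
Char 3 ('F'): step: R->6, L=6; F->plug->F->R->A->L->E->refl->B->L'->E->R'->B->plug->A
Char 4 ('A'): step: R->7, L=6; A->plug->B->R->A->L->E->refl->B->L'->E->R'->D->plug->D
Char 5 ('B'): step: R->0, L->7 (L advanced); B->plug->A->R->H->L->D->refl->H->L'->G->R'->D->plug->D
Char 6 ('B'): step: R->1, L=7; B->plug->A->R->E->L->E->refl->B->L'->C->R'->B->plug->A
Final: ciphertext=GBADDA, RIGHT=1, LEFT=7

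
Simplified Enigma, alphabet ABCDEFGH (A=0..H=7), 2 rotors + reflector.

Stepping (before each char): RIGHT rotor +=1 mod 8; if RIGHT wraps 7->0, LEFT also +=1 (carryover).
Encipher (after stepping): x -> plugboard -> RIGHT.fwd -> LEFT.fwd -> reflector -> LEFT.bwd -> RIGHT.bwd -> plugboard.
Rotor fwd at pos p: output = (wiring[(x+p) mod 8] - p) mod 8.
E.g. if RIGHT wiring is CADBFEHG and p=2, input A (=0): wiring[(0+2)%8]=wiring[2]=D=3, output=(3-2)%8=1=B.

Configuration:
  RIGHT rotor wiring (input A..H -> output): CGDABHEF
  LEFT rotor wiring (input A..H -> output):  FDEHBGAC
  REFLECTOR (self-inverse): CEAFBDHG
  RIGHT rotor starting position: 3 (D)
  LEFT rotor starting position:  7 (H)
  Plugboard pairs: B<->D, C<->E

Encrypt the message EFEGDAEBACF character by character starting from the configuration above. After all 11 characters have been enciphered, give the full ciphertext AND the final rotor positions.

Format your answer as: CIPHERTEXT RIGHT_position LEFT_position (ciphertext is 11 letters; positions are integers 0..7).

Answer: DCCDFFDHDEE 6 0

Derivation:
Char 1 ('E'): step: R->4, L=7; E->plug->C->R->A->L->D->refl->F->L'->D->R'->B->plug->D
Char 2 ('F'): step: R->5, L=7; F->plug->F->R->G->L->H->refl->G->L'->B->R'->E->plug->C
Char 3 ('E'): step: R->6, L=7; E->plug->C->R->E->L->A->refl->C->L'->F->R'->E->plug->C
Char 4 ('G'): step: R->7, L=7; G->plug->G->R->A->L->D->refl->F->L'->D->R'->B->plug->D
Char 5 ('D'): step: R->0, L->0 (L advanced); D->plug->B->R->G->L->A->refl->C->L'->H->R'->F->plug->F
Char 6 ('A'): step: R->1, L=0; A->plug->A->R->F->L->G->refl->H->L'->D->R'->F->plug->F
Char 7 ('E'): step: R->2, L=0; E->plug->C->R->H->L->C->refl->A->L'->G->R'->B->plug->D
Char 8 ('B'): step: R->3, L=0; B->plug->D->R->B->L->D->refl->F->L'->A->R'->H->plug->H
Char 9 ('A'): step: R->4, L=0; A->plug->A->R->F->L->G->refl->H->L'->D->R'->B->plug->D
Char 10 ('C'): step: R->5, L=0; C->plug->E->R->B->L->D->refl->F->L'->A->R'->C->plug->E
Char 11 ('F'): step: R->6, L=0; F->plug->F->R->C->L->E->refl->B->L'->E->R'->C->plug->E
Final: ciphertext=DCCDFFDHDEE, RIGHT=6, LEFT=0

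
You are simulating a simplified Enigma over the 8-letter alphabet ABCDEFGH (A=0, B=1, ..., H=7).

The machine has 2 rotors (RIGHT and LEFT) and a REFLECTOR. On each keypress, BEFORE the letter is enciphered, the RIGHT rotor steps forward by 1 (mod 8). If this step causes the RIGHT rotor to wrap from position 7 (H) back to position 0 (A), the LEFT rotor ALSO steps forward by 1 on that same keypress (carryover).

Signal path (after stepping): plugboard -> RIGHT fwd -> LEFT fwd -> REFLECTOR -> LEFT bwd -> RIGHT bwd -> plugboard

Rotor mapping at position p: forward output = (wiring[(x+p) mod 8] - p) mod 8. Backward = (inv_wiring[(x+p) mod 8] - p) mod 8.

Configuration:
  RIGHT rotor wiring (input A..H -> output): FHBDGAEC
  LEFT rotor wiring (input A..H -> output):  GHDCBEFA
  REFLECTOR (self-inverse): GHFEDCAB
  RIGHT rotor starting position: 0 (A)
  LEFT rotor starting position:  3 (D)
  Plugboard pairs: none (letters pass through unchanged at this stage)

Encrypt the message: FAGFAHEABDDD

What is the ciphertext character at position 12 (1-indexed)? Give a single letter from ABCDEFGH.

Char 1 ('F'): step: R->1, L=3; F->plug->F->R->D->L->C->refl->F->L'->E->R'->H->plug->H
Char 2 ('A'): step: R->2, L=3; A->plug->A->R->H->L->A->refl->G->L'->B->R'->B->plug->B
Char 3 ('G'): step: R->3, L=3; G->plug->G->R->E->L->F->refl->C->L'->D->R'->B->plug->B
Char 4 ('F'): step: R->4, L=3; F->plug->F->R->D->L->C->refl->F->L'->E->R'->B->plug->B
Char 5 ('A'): step: R->5, L=3; A->plug->A->R->D->L->C->refl->F->L'->E->R'->F->plug->F
Char 6 ('H'): step: R->6, L=3; H->plug->H->R->C->L->B->refl->H->L'->A->R'->G->plug->G
Char 7 ('E'): step: R->7, L=3; E->plug->E->R->E->L->F->refl->C->L'->D->R'->A->plug->A
Char 8 ('A'): step: R->0, L->4 (L advanced); A->plug->A->R->F->L->D->refl->E->L'->D->R'->D->plug->D
Char 9 ('B'): step: R->1, L=4; B->plug->B->R->A->L->F->refl->C->L'->E->R'->H->plug->H
Char 10 ('D'): step: R->2, L=4; D->plug->D->R->G->L->H->refl->B->L'->C->R'->E->plug->E
Char 11 ('D'): step: R->3, L=4; D->plug->D->R->B->L->A->refl->G->L'->H->R'->E->plug->E
Char 12 ('D'): step: R->4, L=4; D->plug->D->R->G->L->H->refl->B->L'->C->R'->A->plug->A

A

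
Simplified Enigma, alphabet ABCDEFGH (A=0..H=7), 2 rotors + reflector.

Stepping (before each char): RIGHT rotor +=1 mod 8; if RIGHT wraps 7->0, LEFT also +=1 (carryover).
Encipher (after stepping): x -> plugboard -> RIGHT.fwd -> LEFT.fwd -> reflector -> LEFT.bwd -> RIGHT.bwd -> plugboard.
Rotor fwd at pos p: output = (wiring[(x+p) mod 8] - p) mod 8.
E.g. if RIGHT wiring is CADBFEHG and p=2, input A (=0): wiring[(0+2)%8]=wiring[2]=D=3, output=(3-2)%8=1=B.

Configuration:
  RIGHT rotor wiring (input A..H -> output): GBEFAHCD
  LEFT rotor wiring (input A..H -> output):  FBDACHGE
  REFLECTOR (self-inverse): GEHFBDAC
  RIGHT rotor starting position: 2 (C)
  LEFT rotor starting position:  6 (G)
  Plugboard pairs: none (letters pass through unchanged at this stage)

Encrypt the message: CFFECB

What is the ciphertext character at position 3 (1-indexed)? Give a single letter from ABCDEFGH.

Char 1 ('C'): step: R->3, L=6; C->plug->C->R->E->L->F->refl->D->L'->D->R'->F->plug->F
Char 2 ('F'): step: R->4, L=6; F->plug->F->R->F->L->C->refl->H->L'->C->R'->E->plug->E
Char 3 ('F'): step: R->5, L=6; F->plug->F->R->H->L->B->refl->E->L'->G->R'->C->plug->C

C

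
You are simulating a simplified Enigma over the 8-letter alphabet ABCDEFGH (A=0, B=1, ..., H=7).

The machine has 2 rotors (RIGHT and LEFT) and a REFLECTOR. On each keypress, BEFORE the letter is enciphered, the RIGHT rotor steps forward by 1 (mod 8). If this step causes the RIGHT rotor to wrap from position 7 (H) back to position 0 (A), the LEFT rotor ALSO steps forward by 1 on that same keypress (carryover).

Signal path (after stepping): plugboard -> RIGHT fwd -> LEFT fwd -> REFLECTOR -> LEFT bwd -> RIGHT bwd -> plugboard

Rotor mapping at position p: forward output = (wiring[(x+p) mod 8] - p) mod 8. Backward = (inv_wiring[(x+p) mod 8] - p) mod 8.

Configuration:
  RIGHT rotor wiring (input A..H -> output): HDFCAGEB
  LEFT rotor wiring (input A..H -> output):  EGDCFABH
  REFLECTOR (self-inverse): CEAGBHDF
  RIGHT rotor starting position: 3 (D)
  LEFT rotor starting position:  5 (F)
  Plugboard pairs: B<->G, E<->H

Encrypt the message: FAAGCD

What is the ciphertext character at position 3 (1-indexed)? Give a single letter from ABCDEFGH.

Char 1 ('F'): step: R->4, L=5; F->plug->F->R->H->L->A->refl->C->L'->C->R'->B->plug->G
Char 2 ('A'): step: R->5, L=5; A->plug->A->R->B->L->E->refl->B->L'->E->R'->C->plug->C
Char 3 ('A'): step: R->6, L=5; A->plug->A->R->G->L->F->refl->H->L'->D->R'->B->plug->G

G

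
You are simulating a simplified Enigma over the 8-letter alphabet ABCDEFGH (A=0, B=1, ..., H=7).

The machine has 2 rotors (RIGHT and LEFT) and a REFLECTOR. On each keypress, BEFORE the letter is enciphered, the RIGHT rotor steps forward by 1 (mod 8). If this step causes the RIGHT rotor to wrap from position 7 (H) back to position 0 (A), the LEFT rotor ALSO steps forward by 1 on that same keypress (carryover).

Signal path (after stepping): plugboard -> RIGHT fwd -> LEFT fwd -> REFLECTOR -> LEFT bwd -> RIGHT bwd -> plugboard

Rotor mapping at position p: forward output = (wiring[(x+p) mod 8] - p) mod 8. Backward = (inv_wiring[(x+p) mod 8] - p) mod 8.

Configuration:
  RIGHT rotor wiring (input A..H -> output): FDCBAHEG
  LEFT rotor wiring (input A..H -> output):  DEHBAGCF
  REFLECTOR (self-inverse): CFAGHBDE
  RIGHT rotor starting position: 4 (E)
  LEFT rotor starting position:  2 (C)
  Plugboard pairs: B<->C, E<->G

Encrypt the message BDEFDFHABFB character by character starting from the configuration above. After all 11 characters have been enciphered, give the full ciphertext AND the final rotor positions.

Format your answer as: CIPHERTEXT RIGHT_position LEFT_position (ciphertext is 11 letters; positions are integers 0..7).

Char 1 ('B'): step: R->5, L=2; B->plug->C->R->B->L->H->refl->E->L'->D->R'->H->plug->H
Char 2 ('D'): step: R->6, L=2; D->plug->D->R->F->L->D->refl->G->L'->C->R'->G->plug->E
Char 3 ('E'): step: R->7, L=2; E->plug->G->R->A->L->F->refl->B->L'->G->R'->B->plug->C
Char 4 ('F'): step: R->0, L->3 (L advanced); F->plug->F->R->H->L->E->refl->H->L'->D->R'->B->plug->C
Char 5 ('D'): step: R->1, L=3; D->plug->D->R->H->L->E->refl->H->L'->D->R'->F->plug->F
Char 6 ('F'): step: R->2, L=3; F->plug->F->R->E->L->C->refl->A->L'->F->R'->D->plug->D
Char 7 ('H'): step: R->3, L=3; H->plug->H->R->H->L->E->refl->H->L'->D->R'->E->plug->G
Char 8 ('A'): step: R->4, L=3; A->plug->A->R->E->L->C->refl->A->L'->F->R'->H->plug->H
Char 9 ('B'): step: R->5, L=3; B->plug->C->R->B->L->F->refl->B->L'->G->R'->E->plug->G
Char 10 ('F'): step: R->6, L=3; F->plug->F->R->D->L->H->refl->E->L'->H->R'->C->plug->B
Char 11 ('B'): step: R->7, L=3; B->plug->C->R->E->L->C->refl->A->L'->F->R'->H->plug->H
Final: ciphertext=HECCFDGHGBH, RIGHT=7, LEFT=3

Answer: HECCFDGHGBH 7 3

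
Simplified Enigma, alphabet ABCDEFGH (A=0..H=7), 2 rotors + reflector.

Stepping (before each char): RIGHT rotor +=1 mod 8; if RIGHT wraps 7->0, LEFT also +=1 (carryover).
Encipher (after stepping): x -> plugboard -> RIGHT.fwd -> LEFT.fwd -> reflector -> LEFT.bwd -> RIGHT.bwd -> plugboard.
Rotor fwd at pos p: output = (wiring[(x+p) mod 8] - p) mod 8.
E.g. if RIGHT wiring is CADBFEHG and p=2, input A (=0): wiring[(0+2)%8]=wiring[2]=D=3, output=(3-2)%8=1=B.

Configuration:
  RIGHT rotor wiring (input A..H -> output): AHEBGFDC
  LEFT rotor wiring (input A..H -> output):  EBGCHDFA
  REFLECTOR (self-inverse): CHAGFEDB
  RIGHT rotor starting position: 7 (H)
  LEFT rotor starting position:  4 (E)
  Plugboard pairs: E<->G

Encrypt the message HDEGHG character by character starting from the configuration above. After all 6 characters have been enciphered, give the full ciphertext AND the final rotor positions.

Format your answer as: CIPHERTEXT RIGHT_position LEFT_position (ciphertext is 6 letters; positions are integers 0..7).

Char 1 ('H'): step: R->0, L->5 (L advanced); H->plug->H->R->C->L->D->refl->G->L'->A->R'->A->plug->A
Char 2 ('D'): step: R->1, L=5; D->plug->D->R->F->L->B->refl->H->L'->D->R'->B->plug->B
Char 3 ('E'): step: R->2, L=5; E->plug->G->R->G->L->F->refl->E->L'->E->R'->C->plug->C
Char 4 ('G'): step: R->3, L=5; G->plug->E->R->H->L->C->refl->A->L'->B->R'->H->plug->H
Char 5 ('H'): step: R->4, L=5; H->plug->H->R->F->L->B->refl->H->L'->D->R'->F->plug->F
Char 6 ('G'): step: R->5, L=5; G->plug->E->R->C->L->D->refl->G->L'->A->R'->A->plug->A
Final: ciphertext=ABCHFA, RIGHT=5, LEFT=5

Answer: ABCHFA 5 5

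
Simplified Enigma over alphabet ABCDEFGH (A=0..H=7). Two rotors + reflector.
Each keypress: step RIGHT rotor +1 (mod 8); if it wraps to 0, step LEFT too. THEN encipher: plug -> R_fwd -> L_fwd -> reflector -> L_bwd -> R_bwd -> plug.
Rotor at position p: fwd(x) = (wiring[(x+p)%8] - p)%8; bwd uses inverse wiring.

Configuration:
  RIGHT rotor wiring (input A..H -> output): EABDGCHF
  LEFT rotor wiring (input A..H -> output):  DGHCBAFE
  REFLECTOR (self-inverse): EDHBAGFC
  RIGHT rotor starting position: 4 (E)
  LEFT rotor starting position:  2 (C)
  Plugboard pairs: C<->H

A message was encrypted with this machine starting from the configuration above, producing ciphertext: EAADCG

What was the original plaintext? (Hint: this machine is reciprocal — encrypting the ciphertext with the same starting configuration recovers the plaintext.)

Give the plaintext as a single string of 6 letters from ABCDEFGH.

Char 1 ('E'): step: R->5, L=2; E->plug->E->R->D->L->G->refl->F->L'->A->R'->C->plug->H
Char 2 ('A'): step: R->6, L=2; A->plug->A->R->B->L->A->refl->E->L'->H->R'->B->plug->B
Char 3 ('A'): step: R->7, L=2; A->plug->A->R->G->L->B->refl->D->L'->E->R'->E->plug->E
Char 4 ('D'): step: R->0, L->3 (L advanced); D->plug->D->R->D->L->C->refl->H->L'->A->R'->B->plug->B
Char 5 ('C'): step: R->1, L=3; C->plug->H->R->D->L->C->refl->H->L'->A->R'->B->plug->B
Char 6 ('G'): step: R->2, L=3; G->plug->G->R->C->L->F->refl->G->L'->B->R'->B->plug->B

Answer: HBEBBB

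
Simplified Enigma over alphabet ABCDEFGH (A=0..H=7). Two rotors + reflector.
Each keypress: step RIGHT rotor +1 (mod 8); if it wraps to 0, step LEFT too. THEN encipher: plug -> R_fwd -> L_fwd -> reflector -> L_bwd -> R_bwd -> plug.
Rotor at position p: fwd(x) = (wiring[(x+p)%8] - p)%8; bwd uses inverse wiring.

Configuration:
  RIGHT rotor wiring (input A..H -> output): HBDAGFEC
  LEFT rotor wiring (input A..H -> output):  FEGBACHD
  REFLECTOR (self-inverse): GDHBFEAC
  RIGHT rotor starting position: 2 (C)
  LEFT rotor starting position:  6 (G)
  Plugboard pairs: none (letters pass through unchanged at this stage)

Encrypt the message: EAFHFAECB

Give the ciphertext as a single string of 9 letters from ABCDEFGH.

Answer: DDDCEBFDF

Derivation:
Char 1 ('E'): step: R->3, L=6; E->plug->E->R->H->L->E->refl->F->L'->B->R'->D->plug->D
Char 2 ('A'): step: R->4, L=6; A->plug->A->R->C->L->H->refl->C->L'->G->R'->D->plug->D
Char 3 ('F'): step: R->5, L=6; F->plug->F->R->G->L->C->refl->H->L'->C->R'->D->plug->D
Char 4 ('H'): step: R->6, L=6; H->plug->H->R->H->L->E->refl->F->L'->B->R'->C->plug->C
Char 5 ('F'): step: R->7, L=6; F->plug->F->R->H->L->E->refl->F->L'->B->R'->E->plug->E
Char 6 ('A'): step: R->0, L->7 (L advanced); A->plug->A->R->H->L->A->refl->G->L'->B->R'->B->plug->B
Char 7 ('E'): step: R->1, L=7; E->plug->E->R->E->L->C->refl->H->L'->D->R'->F->plug->F
Char 8 ('C'): step: R->2, L=7; C->plug->C->R->E->L->C->refl->H->L'->D->R'->D->plug->D
Char 9 ('B'): step: R->3, L=7; B->plug->B->R->D->L->H->refl->C->L'->E->R'->F->plug->F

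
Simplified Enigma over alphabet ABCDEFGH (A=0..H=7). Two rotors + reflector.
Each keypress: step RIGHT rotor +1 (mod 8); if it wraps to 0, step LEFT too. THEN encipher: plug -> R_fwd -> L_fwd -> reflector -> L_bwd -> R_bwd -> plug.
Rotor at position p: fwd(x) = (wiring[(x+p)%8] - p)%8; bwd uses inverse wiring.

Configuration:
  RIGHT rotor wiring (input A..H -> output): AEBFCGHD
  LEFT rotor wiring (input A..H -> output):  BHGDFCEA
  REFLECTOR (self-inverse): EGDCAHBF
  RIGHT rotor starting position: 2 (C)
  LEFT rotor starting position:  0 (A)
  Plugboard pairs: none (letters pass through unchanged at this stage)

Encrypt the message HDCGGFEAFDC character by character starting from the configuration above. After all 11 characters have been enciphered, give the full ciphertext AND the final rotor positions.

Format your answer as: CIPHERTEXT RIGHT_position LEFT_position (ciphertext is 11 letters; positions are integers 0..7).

Answer: BAEAECGBACA 5 1

Derivation:
Char 1 ('H'): step: R->3, L=0; H->plug->H->R->G->L->E->refl->A->L'->H->R'->B->plug->B
Char 2 ('D'): step: R->4, L=0; D->plug->D->R->H->L->A->refl->E->L'->G->R'->A->plug->A
Char 3 ('C'): step: R->5, L=0; C->plug->C->R->G->L->E->refl->A->L'->H->R'->E->plug->E
Char 4 ('G'): step: R->6, L=0; G->plug->G->R->E->L->F->refl->H->L'->B->R'->A->plug->A
Char 5 ('G'): step: R->7, L=0; G->plug->G->R->H->L->A->refl->E->L'->G->R'->E->plug->E
Char 6 ('F'): step: R->0, L->1 (L advanced); F->plug->F->R->G->L->H->refl->F->L'->B->R'->C->plug->C
Char 7 ('E'): step: R->1, L=1; E->plug->E->R->F->L->D->refl->C->L'->C->R'->G->plug->G
Char 8 ('A'): step: R->2, L=1; A->plug->A->R->H->L->A->refl->E->L'->D->R'->B->plug->B
Char 9 ('F'): step: R->3, L=1; F->plug->F->R->F->L->D->refl->C->L'->C->R'->A->plug->A
Char 10 ('D'): step: R->4, L=1; D->plug->D->R->H->L->A->refl->E->L'->D->R'->C->plug->C
Char 11 ('C'): step: R->5, L=1; C->plug->C->R->G->L->H->refl->F->L'->B->R'->A->plug->A
Final: ciphertext=BAEAECGBACA, RIGHT=5, LEFT=1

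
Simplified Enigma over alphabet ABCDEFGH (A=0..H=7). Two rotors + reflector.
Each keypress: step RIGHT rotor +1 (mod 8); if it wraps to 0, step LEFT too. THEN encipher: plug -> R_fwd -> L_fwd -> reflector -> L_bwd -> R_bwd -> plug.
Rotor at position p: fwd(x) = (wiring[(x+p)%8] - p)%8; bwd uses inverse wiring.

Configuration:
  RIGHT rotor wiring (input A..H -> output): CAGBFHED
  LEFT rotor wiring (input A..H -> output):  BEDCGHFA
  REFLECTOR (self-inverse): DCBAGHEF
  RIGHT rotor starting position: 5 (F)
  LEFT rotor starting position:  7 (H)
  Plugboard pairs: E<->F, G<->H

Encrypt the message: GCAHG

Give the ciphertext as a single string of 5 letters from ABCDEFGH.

Char 1 ('G'): step: R->6, L=7; G->plug->H->R->B->L->C->refl->B->L'->A->R'->E->plug->F
Char 2 ('C'): step: R->7, L=7; C->plug->C->R->B->L->C->refl->B->L'->A->R'->G->plug->H
Char 3 ('A'): step: R->0, L->0 (L advanced); A->plug->A->R->C->L->D->refl->A->L'->H->R'->F->plug->E
Char 4 ('H'): step: R->1, L=0; H->plug->G->R->C->L->D->refl->A->L'->H->R'->A->plug->A
Char 5 ('G'): step: R->2, L=0; G->plug->H->R->G->L->F->refl->H->L'->F->R'->D->plug->D

Answer: FHEAD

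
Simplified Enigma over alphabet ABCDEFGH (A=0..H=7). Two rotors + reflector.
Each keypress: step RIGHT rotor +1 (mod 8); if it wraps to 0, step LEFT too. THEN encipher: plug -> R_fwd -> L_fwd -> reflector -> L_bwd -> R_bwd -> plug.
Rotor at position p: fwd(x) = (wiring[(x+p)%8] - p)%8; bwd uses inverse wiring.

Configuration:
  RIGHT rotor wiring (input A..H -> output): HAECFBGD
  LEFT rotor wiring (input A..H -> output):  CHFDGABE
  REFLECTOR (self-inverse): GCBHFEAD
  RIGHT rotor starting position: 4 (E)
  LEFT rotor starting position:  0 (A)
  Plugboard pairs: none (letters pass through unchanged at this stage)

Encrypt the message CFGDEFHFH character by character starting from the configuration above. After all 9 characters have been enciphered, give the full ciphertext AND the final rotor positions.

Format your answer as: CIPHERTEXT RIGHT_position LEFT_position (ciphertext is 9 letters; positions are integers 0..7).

Char 1 ('C'): step: R->5, L=0; C->plug->C->R->G->L->B->refl->C->L'->A->R'->H->plug->H
Char 2 ('F'): step: R->6, L=0; F->plug->F->R->E->L->G->refl->A->L'->F->R'->B->plug->B
Char 3 ('G'): step: R->7, L=0; G->plug->G->R->C->L->F->refl->E->L'->H->R'->H->plug->H
Char 4 ('D'): step: R->0, L->1 (L advanced); D->plug->D->R->C->L->C->refl->B->L'->H->R'->A->plug->A
Char 5 ('E'): step: R->1, L=1; E->plug->E->R->A->L->G->refl->A->L'->F->R'->F->plug->F
Char 6 ('F'): step: R->2, L=1; F->plug->F->R->B->L->E->refl->F->L'->D->R'->C->plug->C
Char 7 ('H'): step: R->3, L=1; H->plug->H->R->B->L->E->refl->F->L'->D->R'->D->plug->D
Char 8 ('F'): step: R->4, L=1; F->plug->F->R->E->L->H->refl->D->L'->G->R'->H->plug->H
Char 9 ('H'): step: R->5, L=1; H->plug->H->R->A->L->G->refl->A->L'->F->R'->G->plug->G
Final: ciphertext=HBHAFCDHG, RIGHT=5, LEFT=1

Answer: HBHAFCDHG 5 1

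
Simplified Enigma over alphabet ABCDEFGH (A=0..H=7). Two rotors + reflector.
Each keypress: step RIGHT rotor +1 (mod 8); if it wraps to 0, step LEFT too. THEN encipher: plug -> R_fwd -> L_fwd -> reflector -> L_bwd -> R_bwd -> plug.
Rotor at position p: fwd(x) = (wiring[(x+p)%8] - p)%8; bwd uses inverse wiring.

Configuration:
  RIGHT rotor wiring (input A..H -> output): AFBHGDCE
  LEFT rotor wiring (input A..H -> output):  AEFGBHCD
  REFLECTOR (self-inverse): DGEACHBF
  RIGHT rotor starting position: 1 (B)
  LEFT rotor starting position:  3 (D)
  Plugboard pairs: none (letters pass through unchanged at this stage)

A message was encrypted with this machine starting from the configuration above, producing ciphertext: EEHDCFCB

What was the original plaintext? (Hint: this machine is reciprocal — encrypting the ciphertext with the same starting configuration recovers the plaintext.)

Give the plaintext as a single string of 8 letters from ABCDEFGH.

Answer: CHGBDDBG

Derivation:
Char 1 ('E'): step: R->2, L=3; E->plug->E->R->A->L->D->refl->A->L'->E->R'->C->plug->C
Char 2 ('E'): step: R->3, L=3; E->plug->E->R->B->L->G->refl->B->L'->G->R'->H->plug->H
Char 3 ('H'): step: R->4, L=3; H->plug->H->R->D->L->H->refl->F->L'->F->R'->G->plug->G
Char 4 ('D'): step: R->5, L=3; D->plug->D->R->D->L->H->refl->F->L'->F->R'->B->plug->B
Char 5 ('C'): step: R->6, L=3; C->plug->C->R->C->L->E->refl->C->L'->H->R'->D->plug->D
Char 6 ('F'): step: R->7, L=3; F->plug->F->R->H->L->C->refl->E->L'->C->R'->D->plug->D
Char 7 ('C'): step: R->0, L->4 (L advanced); C->plug->C->R->B->L->D->refl->A->L'->F->R'->B->plug->B
Char 8 ('B'): step: R->1, L=4; B->plug->B->R->A->L->F->refl->H->L'->D->R'->G->plug->G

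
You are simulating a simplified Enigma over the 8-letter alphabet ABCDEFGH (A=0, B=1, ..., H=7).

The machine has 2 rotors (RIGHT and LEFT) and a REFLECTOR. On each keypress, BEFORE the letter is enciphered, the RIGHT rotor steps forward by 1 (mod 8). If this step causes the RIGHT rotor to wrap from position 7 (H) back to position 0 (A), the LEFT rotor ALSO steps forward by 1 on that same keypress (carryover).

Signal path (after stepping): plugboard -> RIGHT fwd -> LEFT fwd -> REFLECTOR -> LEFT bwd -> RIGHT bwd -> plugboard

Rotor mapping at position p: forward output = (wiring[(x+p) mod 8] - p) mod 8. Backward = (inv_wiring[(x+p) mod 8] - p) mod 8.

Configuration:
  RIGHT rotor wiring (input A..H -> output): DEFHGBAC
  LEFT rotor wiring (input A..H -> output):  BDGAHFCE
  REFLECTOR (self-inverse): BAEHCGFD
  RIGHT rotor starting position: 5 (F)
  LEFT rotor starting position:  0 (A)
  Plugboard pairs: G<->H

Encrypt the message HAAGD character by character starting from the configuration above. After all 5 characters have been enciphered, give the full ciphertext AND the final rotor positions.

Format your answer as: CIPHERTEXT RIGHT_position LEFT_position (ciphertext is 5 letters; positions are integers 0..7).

Answer: GEFCB 2 1

Derivation:
Char 1 ('H'): step: R->6, L=0; H->plug->G->R->A->L->B->refl->A->L'->D->R'->H->plug->G
Char 2 ('A'): step: R->7, L=0; A->plug->A->R->D->L->A->refl->B->L'->A->R'->E->plug->E
Char 3 ('A'): step: R->0, L->1 (L advanced); A->plug->A->R->D->L->G->refl->F->L'->B->R'->F->plug->F
Char 4 ('G'): step: R->1, L=1; G->plug->H->R->C->L->H->refl->D->L'->G->R'->C->plug->C
Char 5 ('D'): step: R->2, L=1; D->plug->D->R->H->L->A->refl->B->L'->F->R'->B->plug->B
Final: ciphertext=GEFCB, RIGHT=2, LEFT=1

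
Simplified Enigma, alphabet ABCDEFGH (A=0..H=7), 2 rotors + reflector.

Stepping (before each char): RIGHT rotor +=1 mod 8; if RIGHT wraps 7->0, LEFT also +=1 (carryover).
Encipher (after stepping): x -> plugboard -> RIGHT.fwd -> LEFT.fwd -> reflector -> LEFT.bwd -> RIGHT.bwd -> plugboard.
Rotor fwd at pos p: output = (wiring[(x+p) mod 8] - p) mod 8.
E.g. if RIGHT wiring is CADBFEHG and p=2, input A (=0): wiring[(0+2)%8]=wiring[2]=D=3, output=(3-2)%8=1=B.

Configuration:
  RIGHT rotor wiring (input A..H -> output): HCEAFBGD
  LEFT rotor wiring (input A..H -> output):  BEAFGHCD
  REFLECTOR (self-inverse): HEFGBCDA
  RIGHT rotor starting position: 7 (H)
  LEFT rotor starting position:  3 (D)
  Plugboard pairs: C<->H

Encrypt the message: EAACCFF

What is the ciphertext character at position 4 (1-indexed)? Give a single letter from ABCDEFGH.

Char 1 ('E'): step: R->0, L->4 (L advanced); E->plug->E->R->F->L->A->refl->H->L'->D->R'->H->plug->C
Char 2 ('A'): step: R->1, L=4; A->plug->A->R->B->L->D->refl->G->L'->C->R'->G->plug->G
Char 3 ('A'): step: R->2, L=4; A->plug->A->R->C->L->G->refl->D->L'->B->R'->F->plug->F
Char 4 ('C'): step: R->3, L=4; C->plug->H->R->B->L->D->refl->G->L'->C->R'->B->plug->B

B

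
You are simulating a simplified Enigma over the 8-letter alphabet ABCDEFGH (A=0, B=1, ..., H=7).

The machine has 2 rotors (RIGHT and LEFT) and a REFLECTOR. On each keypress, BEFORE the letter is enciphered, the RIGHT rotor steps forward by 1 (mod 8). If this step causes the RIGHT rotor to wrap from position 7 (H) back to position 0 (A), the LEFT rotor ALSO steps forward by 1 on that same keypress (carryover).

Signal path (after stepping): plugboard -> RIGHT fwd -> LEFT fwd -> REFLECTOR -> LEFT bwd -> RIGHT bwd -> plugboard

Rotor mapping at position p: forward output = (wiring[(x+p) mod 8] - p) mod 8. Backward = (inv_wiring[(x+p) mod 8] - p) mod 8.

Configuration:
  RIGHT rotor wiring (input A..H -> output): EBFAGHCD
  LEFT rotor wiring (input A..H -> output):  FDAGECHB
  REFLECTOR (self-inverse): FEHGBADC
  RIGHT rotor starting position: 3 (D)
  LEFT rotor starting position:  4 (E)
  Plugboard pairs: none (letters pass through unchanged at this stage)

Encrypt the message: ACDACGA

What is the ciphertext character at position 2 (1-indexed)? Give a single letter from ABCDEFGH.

Char 1 ('A'): step: R->4, L=4; A->plug->A->R->C->L->D->refl->G->L'->B->R'->G->plug->G
Char 2 ('C'): step: R->5, L=4; C->plug->C->R->G->L->E->refl->B->L'->E->R'->E->plug->E

E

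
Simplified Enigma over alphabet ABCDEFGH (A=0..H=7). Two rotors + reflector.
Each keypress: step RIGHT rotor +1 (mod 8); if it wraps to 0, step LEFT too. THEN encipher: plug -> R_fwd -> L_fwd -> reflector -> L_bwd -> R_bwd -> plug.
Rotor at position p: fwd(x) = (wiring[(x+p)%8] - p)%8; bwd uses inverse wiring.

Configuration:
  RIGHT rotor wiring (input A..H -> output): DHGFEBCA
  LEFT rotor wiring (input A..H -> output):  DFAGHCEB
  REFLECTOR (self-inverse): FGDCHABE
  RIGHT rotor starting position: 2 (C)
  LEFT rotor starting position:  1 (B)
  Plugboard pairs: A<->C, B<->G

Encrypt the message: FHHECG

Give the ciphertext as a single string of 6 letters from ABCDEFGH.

Char 1 ('F'): step: R->3, L=1; F->plug->F->R->A->L->E->refl->H->L'->B->R'->B->plug->G
Char 2 ('H'): step: R->4, L=1; H->plug->H->R->B->L->H->refl->E->L'->A->R'->A->plug->C
Char 3 ('H'): step: R->5, L=1; H->plug->H->R->H->L->C->refl->D->L'->F->R'->B->plug->G
Char 4 ('E'): step: R->6, L=1; E->plug->E->R->A->L->E->refl->H->L'->B->R'->D->plug->D
Char 5 ('C'): step: R->7, L=1; C->plug->A->R->B->L->H->refl->E->L'->A->R'->C->plug->A
Char 6 ('G'): step: R->0, L->2 (L advanced); G->plug->B->R->H->L->D->refl->C->L'->E->R'->E->plug->E

Answer: GCGDAE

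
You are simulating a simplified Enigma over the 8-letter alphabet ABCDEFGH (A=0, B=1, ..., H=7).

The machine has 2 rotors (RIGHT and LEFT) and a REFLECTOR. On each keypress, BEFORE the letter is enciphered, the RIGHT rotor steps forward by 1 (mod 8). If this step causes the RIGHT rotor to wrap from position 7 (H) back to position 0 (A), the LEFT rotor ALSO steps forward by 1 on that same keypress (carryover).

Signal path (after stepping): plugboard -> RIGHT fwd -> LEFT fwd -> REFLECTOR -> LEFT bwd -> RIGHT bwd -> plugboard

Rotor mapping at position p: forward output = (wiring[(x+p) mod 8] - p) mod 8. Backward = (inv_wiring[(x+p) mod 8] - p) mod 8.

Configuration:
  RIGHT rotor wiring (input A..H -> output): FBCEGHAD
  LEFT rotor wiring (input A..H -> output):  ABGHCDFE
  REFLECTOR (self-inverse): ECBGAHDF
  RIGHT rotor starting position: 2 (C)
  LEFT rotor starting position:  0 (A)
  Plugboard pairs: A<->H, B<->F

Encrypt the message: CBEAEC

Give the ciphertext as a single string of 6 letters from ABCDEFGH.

Answer: HHAECE

Derivation:
Char 1 ('C'): step: R->3, L=0; C->plug->C->R->E->L->C->refl->B->L'->B->R'->A->plug->H
Char 2 ('B'): step: R->4, L=0; B->plug->F->R->F->L->D->refl->G->L'->C->R'->A->plug->H
Char 3 ('E'): step: R->5, L=0; E->plug->E->R->E->L->C->refl->B->L'->B->R'->H->plug->A
Char 4 ('A'): step: R->6, L=0; A->plug->H->R->B->L->B->refl->C->L'->E->R'->E->plug->E
Char 5 ('E'): step: R->7, L=0; E->plug->E->R->F->L->D->refl->G->L'->C->R'->C->plug->C
Char 6 ('C'): step: R->0, L->1 (L advanced); C->plug->C->R->C->L->G->refl->D->L'->G->R'->E->plug->E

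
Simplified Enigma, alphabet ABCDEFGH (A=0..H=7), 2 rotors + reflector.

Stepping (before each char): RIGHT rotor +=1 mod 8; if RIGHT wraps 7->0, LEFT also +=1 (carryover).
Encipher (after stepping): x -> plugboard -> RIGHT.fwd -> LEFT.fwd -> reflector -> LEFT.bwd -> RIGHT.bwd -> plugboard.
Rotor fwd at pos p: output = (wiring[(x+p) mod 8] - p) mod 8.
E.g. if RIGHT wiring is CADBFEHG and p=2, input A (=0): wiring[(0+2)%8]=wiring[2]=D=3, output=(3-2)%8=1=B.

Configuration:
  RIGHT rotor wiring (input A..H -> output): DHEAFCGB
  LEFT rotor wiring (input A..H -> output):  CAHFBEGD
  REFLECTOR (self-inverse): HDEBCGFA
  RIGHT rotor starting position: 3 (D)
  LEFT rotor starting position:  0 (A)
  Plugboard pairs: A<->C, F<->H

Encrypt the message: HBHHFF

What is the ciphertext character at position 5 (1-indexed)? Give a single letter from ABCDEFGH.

Char 1 ('H'): step: R->4, L=0; H->plug->F->R->D->L->F->refl->G->L'->G->R'->B->plug->B
Char 2 ('B'): step: R->5, L=0; B->plug->B->R->B->L->A->refl->H->L'->C->R'->E->plug->E
Char 3 ('H'): step: R->6, L=0; H->plug->F->R->C->L->H->refl->A->L'->B->R'->D->plug->D
Char 4 ('H'): step: R->7, L=0; H->plug->F->R->G->L->G->refl->F->L'->D->R'->G->plug->G
Char 5 ('F'): step: R->0, L->1 (L advanced); F->plug->H->R->B->L->G->refl->F->L'->F->R'->E->plug->E

E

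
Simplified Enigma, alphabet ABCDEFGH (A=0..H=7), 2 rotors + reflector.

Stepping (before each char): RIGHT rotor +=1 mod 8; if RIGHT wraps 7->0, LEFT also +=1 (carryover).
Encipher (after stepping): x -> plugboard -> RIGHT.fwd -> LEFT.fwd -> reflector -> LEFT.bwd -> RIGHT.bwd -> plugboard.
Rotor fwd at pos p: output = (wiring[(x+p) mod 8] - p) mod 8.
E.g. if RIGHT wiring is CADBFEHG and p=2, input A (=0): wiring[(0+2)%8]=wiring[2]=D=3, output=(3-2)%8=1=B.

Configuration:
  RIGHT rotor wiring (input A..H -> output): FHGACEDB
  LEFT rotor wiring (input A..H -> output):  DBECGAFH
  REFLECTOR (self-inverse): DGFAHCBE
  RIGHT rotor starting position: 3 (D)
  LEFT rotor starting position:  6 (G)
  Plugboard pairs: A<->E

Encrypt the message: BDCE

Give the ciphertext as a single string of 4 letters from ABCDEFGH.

Char 1 ('B'): step: R->4, L=6; B->plug->B->R->A->L->H->refl->E->L'->F->R'->D->plug->D
Char 2 ('D'): step: R->5, L=6; D->plug->D->R->A->L->H->refl->E->L'->F->R'->H->plug->H
Char 3 ('C'): step: R->6, L=6; C->plug->C->R->H->L->C->refl->F->L'->C->R'->F->plug->F
Char 4 ('E'): step: R->7, L=6; E->plug->A->R->C->L->F->refl->C->L'->H->R'->D->plug->D

Answer: DHFD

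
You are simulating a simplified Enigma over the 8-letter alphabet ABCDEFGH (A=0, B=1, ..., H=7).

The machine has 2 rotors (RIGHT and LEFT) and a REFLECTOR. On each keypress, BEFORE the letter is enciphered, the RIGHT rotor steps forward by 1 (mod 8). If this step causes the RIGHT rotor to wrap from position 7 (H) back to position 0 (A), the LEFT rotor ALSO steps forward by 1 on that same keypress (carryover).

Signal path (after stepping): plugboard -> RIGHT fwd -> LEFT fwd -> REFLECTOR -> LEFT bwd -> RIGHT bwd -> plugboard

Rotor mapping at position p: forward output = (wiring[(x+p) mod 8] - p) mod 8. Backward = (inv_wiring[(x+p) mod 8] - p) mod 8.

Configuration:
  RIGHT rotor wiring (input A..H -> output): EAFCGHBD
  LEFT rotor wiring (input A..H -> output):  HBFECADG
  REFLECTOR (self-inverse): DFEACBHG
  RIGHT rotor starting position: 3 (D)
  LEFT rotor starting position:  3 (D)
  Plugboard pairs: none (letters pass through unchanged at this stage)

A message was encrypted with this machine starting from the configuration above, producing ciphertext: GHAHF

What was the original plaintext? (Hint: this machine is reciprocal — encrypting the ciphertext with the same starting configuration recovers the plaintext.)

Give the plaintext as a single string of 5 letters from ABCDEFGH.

Answer: HCFGA

Derivation:
Char 1 ('G'): step: R->4, L=3; G->plug->G->R->B->L->H->refl->G->L'->G->R'->H->plug->H
Char 2 ('H'): step: R->5, L=3; H->plug->H->R->B->L->H->refl->G->L'->G->R'->C->plug->C
Char 3 ('A'): step: R->6, L=3; A->plug->A->R->D->L->A->refl->D->L'->E->R'->F->plug->F
Char 4 ('H'): step: R->7, L=3; H->plug->H->R->C->L->F->refl->B->L'->A->R'->G->plug->G
Char 5 ('F'): step: R->0, L->4 (L advanced); F->plug->F->R->H->L->A->refl->D->L'->E->R'->A->plug->A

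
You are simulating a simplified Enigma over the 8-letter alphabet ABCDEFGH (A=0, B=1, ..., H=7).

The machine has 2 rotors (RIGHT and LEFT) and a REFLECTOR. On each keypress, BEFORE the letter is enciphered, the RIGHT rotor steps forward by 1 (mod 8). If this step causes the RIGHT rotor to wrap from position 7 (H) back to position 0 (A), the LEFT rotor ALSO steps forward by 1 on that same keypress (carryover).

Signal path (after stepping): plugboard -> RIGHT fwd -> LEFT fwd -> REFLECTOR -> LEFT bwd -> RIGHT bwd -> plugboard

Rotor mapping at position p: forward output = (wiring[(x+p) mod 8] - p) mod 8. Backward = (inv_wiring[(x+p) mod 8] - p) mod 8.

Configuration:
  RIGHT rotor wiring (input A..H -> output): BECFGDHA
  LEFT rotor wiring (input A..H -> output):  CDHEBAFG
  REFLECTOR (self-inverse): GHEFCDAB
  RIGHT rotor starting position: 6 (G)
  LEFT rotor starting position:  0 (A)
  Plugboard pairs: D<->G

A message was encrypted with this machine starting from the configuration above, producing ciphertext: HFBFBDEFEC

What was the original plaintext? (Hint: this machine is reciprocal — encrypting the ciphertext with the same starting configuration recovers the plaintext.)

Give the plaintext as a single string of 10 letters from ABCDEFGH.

Answer: GAAHDAGEBD

Derivation:
Char 1 ('H'): step: R->7, L=0; H->plug->H->R->A->L->C->refl->E->L'->D->R'->D->plug->G
Char 2 ('F'): step: R->0, L->1 (L advanced); F->plug->F->R->D->L->A->refl->G->L'->B->R'->A->plug->A
Char 3 ('B'): step: R->1, L=1; B->plug->B->R->B->L->G->refl->A->L'->D->R'->A->plug->A
Char 4 ('F'): step: R->2, L=1; F->plug->F->R->G->L->F->refl->D->L'->C->R'->H->plug->H
Char 5 ('B'): step: R->3, L=1; B->plug->B->R->D->L->A->refl->G->L'->B->R'->G->plug->D
Char 6 ('D'): step: R->4, L=1; D->plug->G->R->G->L->F->refl->D->L'->C->R'->A->plug->A
Char 7 ('E'): step: R->5, L=1; E->plug->E->R->H->L->B->refl->H->L'->E->R'->D->plug->G
Char 8 ('F'): step: R->6, L=1; F->plug->F->R->H->L->B->refl->H->L'->E->R'->E->plug->E
Char 9 ('E'): step: R->7, L=1; E->plug->E->R->G->L->F->refl->D->L'->C->R'->B->plug->B
Char 10 ('C'): step: R->0, L->2 (L advanced); C->plug->C->R->C->L->H->refl->B->L'->H->R'->G->plug->D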